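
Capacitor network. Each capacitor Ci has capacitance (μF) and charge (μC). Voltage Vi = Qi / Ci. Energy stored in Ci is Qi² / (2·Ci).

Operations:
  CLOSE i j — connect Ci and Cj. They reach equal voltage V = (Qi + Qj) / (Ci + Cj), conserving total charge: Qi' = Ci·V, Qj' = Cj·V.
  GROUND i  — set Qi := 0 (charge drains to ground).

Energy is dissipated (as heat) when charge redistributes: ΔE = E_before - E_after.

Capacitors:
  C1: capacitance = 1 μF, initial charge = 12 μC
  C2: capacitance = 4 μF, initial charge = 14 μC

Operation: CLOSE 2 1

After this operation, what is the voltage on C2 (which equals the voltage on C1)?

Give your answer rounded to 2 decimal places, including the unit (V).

Initial: C1(1μF, Q=12μC, V=12.00V), C2(4μF, Q=14μC, V=3.50V)
Op 1: CLOSE 2-1: Q_total=26.00, C_total=5.00, V=5.20; Q2=20.80, Q1=5.20; dissipated=28.900

Answer: 5.20 V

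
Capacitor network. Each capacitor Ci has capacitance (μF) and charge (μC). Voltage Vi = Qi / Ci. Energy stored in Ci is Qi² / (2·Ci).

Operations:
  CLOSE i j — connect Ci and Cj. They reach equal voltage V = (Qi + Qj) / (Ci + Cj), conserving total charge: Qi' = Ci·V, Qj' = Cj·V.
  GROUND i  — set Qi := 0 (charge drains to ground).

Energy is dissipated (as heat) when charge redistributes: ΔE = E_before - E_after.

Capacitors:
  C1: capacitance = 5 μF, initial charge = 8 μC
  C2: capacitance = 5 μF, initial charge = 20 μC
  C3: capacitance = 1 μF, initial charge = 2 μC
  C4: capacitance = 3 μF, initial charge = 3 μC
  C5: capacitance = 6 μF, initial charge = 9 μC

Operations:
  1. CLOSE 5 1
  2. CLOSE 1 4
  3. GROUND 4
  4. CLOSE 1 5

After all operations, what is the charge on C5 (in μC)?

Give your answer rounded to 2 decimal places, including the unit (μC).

Initial: C1(5μF, Q=8μC, V=1.60V), C2(5μF, Q=20μC, V=4.00V), C3(1μF, Q=2μC, V=2.00V), C4(3μF, Q=3μC, V=1.00V), C5(6μF, Q=9μC, V=1.50V)
Op 1: CLOSE 5-1: Q_total=17.00, C_total=11.00, V=1.55; Q5=9.27, Q1=7.73; dissipated=0.014
Op 2: CLOSE 1-4: Q_total=10.73, C_total=8.00, V=1.34; Q1=6.70, Q4=4.02; dissipated=0.279
Op 3: GROUND 4: Q4=0; energy lost=2.697
Op 4: CLOSE 1-5: Q_total=15.98, C_total=11.00, V=1.45; Q1=7.26, Q5=8.71; dissipated=0.057
Final charges: Q1=7.26, Q2=20.00, Q3=2.00, Q4=0.00, Q5=8.71

Answer: 8.71 μC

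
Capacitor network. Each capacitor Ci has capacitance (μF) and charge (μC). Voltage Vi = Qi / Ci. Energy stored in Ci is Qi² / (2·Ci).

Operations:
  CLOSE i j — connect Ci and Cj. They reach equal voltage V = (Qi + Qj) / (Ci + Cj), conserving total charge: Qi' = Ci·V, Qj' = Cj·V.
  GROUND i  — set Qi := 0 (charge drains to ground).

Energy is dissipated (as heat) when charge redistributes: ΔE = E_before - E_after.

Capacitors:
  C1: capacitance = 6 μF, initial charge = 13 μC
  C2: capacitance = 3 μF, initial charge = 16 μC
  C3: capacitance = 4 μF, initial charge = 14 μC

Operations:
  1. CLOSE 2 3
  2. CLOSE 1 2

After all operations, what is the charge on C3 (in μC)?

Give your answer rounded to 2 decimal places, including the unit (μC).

Initial: C1(6μF, Q=13μC, V=2.17V), C2(3μF, Q=16μC, V=5.33V), C3(4μF, Q=14μC, V=3.50V)
Op 1: CLOSE 2-3: Q_total=30.00, C_total=7.00, V=4.29; Q2=12.86, Q3=17.14; dissipated=2.881
Op 2: CLOSE 1-2: Q_total=25.86, C_total=9.00, V=2.87; Q1=17.24, Q2=8.62; dissipated=4.490
Final charges: Q1=17.24, Q2=8.62, Q3=17.14

Answer: 17.14 μC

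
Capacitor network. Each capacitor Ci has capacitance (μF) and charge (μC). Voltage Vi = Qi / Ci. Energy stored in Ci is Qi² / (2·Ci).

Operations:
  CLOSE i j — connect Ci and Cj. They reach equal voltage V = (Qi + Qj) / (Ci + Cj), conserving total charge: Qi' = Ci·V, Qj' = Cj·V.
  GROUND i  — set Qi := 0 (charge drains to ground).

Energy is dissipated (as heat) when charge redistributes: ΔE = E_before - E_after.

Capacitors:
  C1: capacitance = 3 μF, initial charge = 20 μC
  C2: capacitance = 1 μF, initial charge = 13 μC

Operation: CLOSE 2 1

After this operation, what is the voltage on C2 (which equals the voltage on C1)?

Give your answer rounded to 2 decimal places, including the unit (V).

Initial: C1(3μF, Q=20μC, V=6.67V), C2(1μF, Q=13μC, V=13.00V)
Op 1: CLOSE 2-1: Q_total=33.00, C_total=4.00, V=8.25; Q2=8.25, Q1=24.75; dissipated=15.042

Answer: 8.25 V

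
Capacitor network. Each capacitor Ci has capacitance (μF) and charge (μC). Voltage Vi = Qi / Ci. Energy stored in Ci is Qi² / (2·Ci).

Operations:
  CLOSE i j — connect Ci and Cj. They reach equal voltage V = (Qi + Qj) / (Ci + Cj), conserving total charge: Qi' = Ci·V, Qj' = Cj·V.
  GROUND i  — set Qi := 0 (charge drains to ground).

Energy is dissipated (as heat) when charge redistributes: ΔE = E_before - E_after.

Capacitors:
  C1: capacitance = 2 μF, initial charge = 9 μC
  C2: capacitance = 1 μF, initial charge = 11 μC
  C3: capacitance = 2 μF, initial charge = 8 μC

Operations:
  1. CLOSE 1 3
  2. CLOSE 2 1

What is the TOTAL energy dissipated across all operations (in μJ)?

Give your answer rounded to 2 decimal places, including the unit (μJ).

Answer: 15.31 μJ

Derivation:
Initial: C1(2μF, Q=9μC, V=4.50V), C2(1μF, Q=11μC, V=11.00V), C3(2μF, Q=8μC, V=4.00V)
Op 1: CLOSE 1-3: Q_total=17.00, C_total=4.00, V=4.25; Q1=8.50, Q3=8.50; dissipated=0.125
Op 2: CLOSE 2-1: Q_total=19.50, C_total=3.00, V=6.50; Q2=6.50, Q1=13.00; dissipated=15.188
Total dissipated: 15.312 μJ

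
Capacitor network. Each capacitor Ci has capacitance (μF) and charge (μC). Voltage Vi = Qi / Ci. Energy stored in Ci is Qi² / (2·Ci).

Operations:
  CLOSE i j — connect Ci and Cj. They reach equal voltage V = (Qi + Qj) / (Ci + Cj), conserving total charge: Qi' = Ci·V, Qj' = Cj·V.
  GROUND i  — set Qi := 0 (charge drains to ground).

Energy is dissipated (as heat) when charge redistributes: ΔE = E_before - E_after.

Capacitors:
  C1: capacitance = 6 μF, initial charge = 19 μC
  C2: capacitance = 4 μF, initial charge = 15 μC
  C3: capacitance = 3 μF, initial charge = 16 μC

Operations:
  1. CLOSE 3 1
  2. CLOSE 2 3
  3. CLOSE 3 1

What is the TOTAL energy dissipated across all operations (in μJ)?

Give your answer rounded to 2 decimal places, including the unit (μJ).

Answer: 4.72 μJ

Derivation:
Initial: C1(6μF, Q=19μC, V=3.17V), C2(4μF, Q=15μC, V=3.75V), C3(3μF, Q=16μC, V=5.33V)
Op 1: CLOSE 3-1: Q_total=35.00, C_total=9.00, V=3.89; Q3=11.67, Q1=23.33; dissipated=4.694
Op 2: CLOSE 2-3: Q_total=26.67, C_total=7.00, V=3.81; Q2=15.24, Q3=11.43; dissipated=0.017
Op 3: CLOSE 3-1: Q_total=34.76, C_total=9.00, V=3.86; Q3=11.59, Q1=23.17; dissipated=0.006
Total dissipated: 4.717 μJ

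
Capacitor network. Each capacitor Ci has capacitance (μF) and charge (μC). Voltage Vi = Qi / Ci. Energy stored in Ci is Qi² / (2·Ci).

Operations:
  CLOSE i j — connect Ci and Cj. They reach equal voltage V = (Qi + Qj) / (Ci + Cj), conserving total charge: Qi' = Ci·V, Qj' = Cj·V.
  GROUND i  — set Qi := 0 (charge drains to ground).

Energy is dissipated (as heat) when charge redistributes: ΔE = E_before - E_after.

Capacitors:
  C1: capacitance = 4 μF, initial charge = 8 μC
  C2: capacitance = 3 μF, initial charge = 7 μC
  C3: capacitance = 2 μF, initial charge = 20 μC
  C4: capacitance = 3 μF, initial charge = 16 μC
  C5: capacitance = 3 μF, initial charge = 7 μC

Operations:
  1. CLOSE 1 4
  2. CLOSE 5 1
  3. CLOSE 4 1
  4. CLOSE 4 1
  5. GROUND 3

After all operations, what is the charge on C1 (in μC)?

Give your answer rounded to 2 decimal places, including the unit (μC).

Initial: C1(4μF, Q=8μC, V=2.00V), C2(3μF, Q=7μC, V=2.33V), C3(2μF, Q=20μC, V=10.00V), C4(3μF, Q=16μC, V=5.33V), C5(3μF, Q=7μC, V=2.33V)
Op 1: CLOSE 1-4: Q_total=24.00, C_total=7.00, V=3.43; Q1=13.71, Q4=10.29; dissipated=9.524
Op 2: CLOSE 5-1: Q_total=20.71, C_total=7.00, V=2.96; Q5=8.88, Q1=11.84; dissipated=1.028
Op 3: CLOSE 4-1: Q_total=22.12, C_total=7.00, V=3.16; Q4=9.48, Q1=12.64; dissipated=0.189
Op 4: CLOSE 4-1: Q_total=22.12, C_total=7.00, V=3.16; Q4=9.48, Q1=12.64; dissipated=0.000
Op 5: GROUND 3: Q3=0; energy lost=100.000
Final charges: Q1=12.64, Q2=7.00, Q3=0.00, Q4=9.48, Q5=8.88

Answer: 12.64 μC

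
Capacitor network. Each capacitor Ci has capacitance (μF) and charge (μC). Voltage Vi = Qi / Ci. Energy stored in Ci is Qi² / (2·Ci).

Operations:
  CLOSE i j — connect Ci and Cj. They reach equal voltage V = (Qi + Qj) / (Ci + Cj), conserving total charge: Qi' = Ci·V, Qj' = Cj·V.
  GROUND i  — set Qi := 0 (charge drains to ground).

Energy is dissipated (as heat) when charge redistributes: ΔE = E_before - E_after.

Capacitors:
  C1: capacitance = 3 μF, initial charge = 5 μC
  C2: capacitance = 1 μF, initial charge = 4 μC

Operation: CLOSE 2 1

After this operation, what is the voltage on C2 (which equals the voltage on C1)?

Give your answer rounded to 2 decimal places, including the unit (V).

Answer: 2.25 V

Derivation:
Initial: C1(3μF, Q=5μC, V=1.67V), C2(1μF, Q=4μC, V=4.00V)
Op 1: CLOSE 2-1: Q_total=9.00, C_total=4.00, V=2.25; Q2=2.25, Q1=6.75; dissipated=2.042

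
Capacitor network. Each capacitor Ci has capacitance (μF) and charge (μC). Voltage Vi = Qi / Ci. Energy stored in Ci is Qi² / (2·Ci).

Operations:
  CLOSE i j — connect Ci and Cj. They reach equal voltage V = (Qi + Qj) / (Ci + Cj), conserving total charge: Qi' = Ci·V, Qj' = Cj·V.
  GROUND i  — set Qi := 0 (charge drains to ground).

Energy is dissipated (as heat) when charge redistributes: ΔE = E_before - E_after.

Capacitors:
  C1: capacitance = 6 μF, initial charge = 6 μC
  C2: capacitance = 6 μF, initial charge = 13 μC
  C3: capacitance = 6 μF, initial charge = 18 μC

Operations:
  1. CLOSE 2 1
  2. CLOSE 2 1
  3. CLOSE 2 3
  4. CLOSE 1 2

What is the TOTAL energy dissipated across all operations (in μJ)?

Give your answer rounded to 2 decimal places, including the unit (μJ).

Initial: C1(6μF, Q=6μC, V=1.00V), C2(6μF, Q=13μC, V=2.17V), C3(6μF, Q=18μC, V=3.00V)
Op 1: CLOSE 2-1: Q_total=19.00, C_total=12.00, V=1.58; Q2=9.50, Q1=9.50; dissipated=2.042
Op 2: CLOSE 2-1: Q_total=19.00, C_total=12.00, V=1.58; Q2=9.50, Q1=9.50; dissipated=0.000
Op 3: CLOSE 2-3: Q_total=27.50, C_total=12.00, V=2.29; Q2=13.75, Q3=13.75; dissipated=3.010
Op 4: CLOSE 1-2: Q_total=23.25, C_total=12.00, V=1.94; Q1=11.62, Q2=11.62; dissipated=0.753
Total dissipated: 5.805 μJ

Answer: 5.80 μJ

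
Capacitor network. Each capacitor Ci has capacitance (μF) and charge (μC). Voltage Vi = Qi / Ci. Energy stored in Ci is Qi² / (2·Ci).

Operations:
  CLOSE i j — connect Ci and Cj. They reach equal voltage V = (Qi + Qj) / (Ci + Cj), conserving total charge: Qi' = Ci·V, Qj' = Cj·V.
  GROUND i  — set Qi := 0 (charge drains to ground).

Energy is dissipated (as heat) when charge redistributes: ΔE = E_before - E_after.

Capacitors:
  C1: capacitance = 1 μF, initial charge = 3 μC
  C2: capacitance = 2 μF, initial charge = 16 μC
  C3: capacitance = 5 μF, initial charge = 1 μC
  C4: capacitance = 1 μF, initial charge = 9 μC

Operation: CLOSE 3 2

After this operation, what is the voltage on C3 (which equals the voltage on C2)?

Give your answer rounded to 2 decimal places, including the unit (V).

Initial: C1(1μF, Q=3μC, V=3.00V), C2(2μF, Q=16μC, V=8.00V), C3(5μF, Q=1μC, V=0.20V), C4(1μF, Q=9μC, V=9.00V)
Op 1: CLOSE 3-2: Q_total=17.00, C_total=7.00, V=2.43; Q3=12.14, Q2=4.86; dissipated=43.457

Answer: 2.43 V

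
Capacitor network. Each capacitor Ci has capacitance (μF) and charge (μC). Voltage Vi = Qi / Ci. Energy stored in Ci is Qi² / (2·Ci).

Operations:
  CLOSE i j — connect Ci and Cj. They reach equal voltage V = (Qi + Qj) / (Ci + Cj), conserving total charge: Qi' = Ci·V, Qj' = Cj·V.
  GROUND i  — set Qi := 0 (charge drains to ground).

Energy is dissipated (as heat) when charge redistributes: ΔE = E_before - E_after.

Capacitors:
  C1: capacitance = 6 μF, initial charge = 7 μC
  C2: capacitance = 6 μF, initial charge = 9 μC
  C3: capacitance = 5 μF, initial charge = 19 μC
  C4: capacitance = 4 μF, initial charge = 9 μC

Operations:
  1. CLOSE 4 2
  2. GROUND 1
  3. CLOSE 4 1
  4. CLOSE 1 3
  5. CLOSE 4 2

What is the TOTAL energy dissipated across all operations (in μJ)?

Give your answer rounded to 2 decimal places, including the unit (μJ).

Initial: C1(6μF, Q=7μC, V=1.17V), C2(6μF, Q=9μC, V=1.50V), C3(5μF, Q=19μC, V=3.80V), C4(4μF, Q=9μC, V=2.25V)
Op 1: CLOSE 4-2: Q_total=18.00, C_total=10.00, V=1.80; Q4=7.20, Q2=10.80; dissipated=0.675
Op 2: GROUND 1: Q1=0; energy lost=4.083
Op 3: CLOSE 4-1: Q_total=7.20, C_total=10.00, V=0.72; Q4=2.88, Q1=4.32; dissipated=3.888
Op 4: CLOSE 1-3: Q_total=23.32, C_total=11.00, V=2.12; Q1=12.72, Q3=10.60; dissipated=12.936
Op 5: CLOSE 4-2: Q_total=13.68, C_total=10.00, V=1.37; Q4=5.47, Q2=8.21; dissipated=1.400
Total dissipated: 22.982 μJ

Answer: 22.98 μJ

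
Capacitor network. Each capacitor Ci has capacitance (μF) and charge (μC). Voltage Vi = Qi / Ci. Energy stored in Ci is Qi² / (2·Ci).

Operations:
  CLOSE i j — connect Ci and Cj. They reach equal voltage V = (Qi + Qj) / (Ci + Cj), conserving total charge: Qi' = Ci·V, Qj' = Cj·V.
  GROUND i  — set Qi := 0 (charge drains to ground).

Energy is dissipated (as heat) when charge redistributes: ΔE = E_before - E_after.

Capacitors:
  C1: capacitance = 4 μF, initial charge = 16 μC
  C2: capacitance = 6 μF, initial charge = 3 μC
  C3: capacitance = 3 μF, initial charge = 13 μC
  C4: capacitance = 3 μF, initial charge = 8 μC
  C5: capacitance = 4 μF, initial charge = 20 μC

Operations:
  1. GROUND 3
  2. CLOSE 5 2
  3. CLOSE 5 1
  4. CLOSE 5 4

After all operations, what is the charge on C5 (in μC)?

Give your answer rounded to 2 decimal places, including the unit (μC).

Initial: C1(4μF, Q=16μC, V=4.00V), C2(6μF, Q=3μC, V=0.50V), C3(3μF, Q=13μC, V=4.33V), C4(3μF, Q=8μC, V=2.67V), C5(4μF, Q=20μC, V=5.00V)
Op 1: GROUND 3: Q3=0; energy lost=28.167
Op 2: CLOSE 5-2: Q_total=23.00, C_total=10.00, V=2.30; Q5=9.20, Q2=13.80; dissipated=24.300
Op 3: CLOSE 5-1: Q_total=25.20, C_total=8.00, V=3.15; Q5=12.60, Q1=12.60; dissipated=2.890
Op 4: CLOSE 5-4: Q_total=20.60, C_total=7.00, V=2.94; Q5=11.77, Q4=8.83; dissipated=0.200
Final charges: Q1=12.60, Q2=13.80, Q3=0.00, Q4=8.83, Q5=11.77

Answer: 11.77 μC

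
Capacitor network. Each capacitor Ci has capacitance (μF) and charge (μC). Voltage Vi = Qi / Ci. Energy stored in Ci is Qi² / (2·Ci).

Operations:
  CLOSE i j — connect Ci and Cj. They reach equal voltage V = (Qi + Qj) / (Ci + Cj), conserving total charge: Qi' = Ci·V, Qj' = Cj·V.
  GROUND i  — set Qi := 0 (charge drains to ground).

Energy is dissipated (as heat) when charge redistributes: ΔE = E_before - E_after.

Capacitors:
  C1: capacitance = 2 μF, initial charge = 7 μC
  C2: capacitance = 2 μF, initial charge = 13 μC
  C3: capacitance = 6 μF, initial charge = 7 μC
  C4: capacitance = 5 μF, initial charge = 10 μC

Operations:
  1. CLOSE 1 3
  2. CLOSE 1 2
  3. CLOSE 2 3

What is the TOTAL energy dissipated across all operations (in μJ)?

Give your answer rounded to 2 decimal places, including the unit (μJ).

Answer: 19.60 μJ

Derivation:
Initial: C1(2μF, Q=7μC, V=3.50V), C2(2μF, Q=13μC, V=6.50V), C3(6μF, Q=7μC, V=1.17V), C4(5μF, Q=10μC, V=2.00V)
Op 1: CLOSE 1-3: Q_total=14.00, C_total=8.00, V=1.75; Q1=3.50, Q3=10.50; dissipated=4.083
Op 2: CLOSE 1-2: Q_total=16.50, C_total=4.00, V=4.12; Q1=8.25, Q2=8.25; dissipated=11.281
Op 3: CLOSE 2-3: Q_total=18.75, C_total=8.00, V=2.34; Q2=4.69, Q3=14.06; dissipated=4.230
Total dissipated: 19.595 μJ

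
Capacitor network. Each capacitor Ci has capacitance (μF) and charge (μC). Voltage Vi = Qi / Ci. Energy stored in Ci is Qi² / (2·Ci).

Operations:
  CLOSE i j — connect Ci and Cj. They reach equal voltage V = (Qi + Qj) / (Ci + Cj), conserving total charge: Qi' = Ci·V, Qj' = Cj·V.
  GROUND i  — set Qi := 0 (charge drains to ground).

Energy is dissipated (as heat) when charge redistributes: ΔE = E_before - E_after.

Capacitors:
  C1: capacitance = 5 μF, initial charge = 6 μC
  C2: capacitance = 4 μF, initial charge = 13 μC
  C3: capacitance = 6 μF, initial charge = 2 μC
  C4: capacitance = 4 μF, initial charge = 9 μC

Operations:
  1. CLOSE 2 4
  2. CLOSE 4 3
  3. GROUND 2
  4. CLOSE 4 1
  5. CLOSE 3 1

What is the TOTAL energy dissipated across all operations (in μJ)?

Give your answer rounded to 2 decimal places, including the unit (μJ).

Initial: C1(5μF, Q=6μC, V=1.20V), C2(4μF, Q=13μC, V=3.25V), C3(6μF, Q=2μC, V=0.33V), C4(4μF, Q=9μC, V=2.25V)
Op 1: CLOSE 2-4: Q_total=22.00, C_total=8.00, V=2.75; Q2=11.00, Q4=11.00; dissipated=1.000
Op 2: CLOSE 4-3: Q_total=13.00, C_total=10.00, V=1.30; Q4=5.20, Q3=7.80; dissipated=7.008
Op 3: GROUND 2: Q2=0; energy lost=15.125
Op 4: CLOSE 4-1: Q_total=11.20, C_total=9.00, V=1.24; Q4=4.98, Q1=6.22; dissipated=0.011
Op 5: CLOSE 3-1: Q_total=14.02, C_total=11.00, V=1.27; Q3=7.65, Q1=6.37; dissipated=0.004
Total dissipated: 23.149 μJ

Answer: 23.15 μJ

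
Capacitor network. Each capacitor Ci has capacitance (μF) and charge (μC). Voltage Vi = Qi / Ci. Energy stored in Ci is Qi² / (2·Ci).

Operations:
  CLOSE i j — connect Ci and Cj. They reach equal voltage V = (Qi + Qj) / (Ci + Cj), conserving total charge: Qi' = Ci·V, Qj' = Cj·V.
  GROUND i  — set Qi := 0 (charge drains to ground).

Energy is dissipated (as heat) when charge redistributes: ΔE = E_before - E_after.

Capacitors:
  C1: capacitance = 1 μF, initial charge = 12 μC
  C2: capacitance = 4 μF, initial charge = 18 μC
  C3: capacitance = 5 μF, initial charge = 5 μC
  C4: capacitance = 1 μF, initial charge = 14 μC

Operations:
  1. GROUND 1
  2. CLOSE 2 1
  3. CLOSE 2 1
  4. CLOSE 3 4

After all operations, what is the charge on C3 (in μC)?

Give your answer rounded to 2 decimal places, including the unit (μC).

Initial: C1(1μF, Q=12μC, V=12.00V), C2(4μF, Q=18μC, V=4.50V), C3(5μF, Q=5μC, V=1.00V), C4(1μF, Q=14μC, V=14.00V)
Op 1: GROUND 1: Q1=0; energy lost=72.000
Op 2: CLOSE 2-1: Q_total=18.00, C_total=5.00, V=3.60; Q2=14.40, Q1=3.60; dissipated=8.100
Op 3: CLOSE 2-1: Q_total=18.00, C_total=5.00, V=3.60; Q2=14.40, Q1=3.60; dissipated=0.000
Op 4: CLOSE 3-4: Q_total=19.00, C_total=6.00, V=3.17; Q3=15.83, Q4=3.17; dissipated=70.417
Final charges: Q1=3.60, Q2=14.40, Q3=15.83, Q4=3.17

Answer: 15.83 μC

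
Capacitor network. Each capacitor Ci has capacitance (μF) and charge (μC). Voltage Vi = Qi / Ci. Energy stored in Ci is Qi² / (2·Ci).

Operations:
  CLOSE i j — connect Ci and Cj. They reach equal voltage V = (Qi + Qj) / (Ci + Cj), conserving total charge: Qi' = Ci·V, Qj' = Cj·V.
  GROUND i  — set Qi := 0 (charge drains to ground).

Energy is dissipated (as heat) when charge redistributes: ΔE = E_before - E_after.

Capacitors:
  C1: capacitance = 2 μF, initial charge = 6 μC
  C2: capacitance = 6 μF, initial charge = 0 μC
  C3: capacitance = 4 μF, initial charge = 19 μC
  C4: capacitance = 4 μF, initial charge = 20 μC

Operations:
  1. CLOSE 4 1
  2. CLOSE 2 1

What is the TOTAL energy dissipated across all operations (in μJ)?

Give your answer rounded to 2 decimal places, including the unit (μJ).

Initial: C1(2μF, Q=6μC, V=3.00V), C2(6μF, Q=0μC, V=0.00V), C3(4μF, Q=19μC, V=4.75V), C4(4μF, Q=20μC, V=5.00V)
Op 1: CLOSE 4-1: Q_total=26.00, C_total=6.00, V=4.33; Q4=17.33, Q1=8.67; dissipated=2.667
Op 2: CLOSE 2-1: Q_total=8.67, C_total=8.00, V=1.08; Q2=6.50, Q1=2.17; dissipated=14.083
Total dissipated: 16.750 μJ

Answer: 16.75 μJ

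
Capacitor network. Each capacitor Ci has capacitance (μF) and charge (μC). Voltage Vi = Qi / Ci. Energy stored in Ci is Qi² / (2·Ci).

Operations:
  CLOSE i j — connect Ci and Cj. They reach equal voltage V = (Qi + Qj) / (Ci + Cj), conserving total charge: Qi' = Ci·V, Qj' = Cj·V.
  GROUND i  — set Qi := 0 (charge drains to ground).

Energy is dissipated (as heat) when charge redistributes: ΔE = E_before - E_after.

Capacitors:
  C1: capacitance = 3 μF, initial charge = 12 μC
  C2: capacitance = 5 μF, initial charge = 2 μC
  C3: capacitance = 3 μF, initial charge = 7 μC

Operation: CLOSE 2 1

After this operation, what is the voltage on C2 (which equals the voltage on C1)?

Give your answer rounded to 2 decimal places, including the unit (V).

Answer: 1.75 V

Derivation:
Initial: C1(3μF, Q=12μC, V=4.00V), C2(5μF, Q=2μC, V=0.40V), C3(3μF, Q=7μC, V=2.33V)
Op 1: CLOSE 2-1: Q_total=14.00, C_total=8.00, V=1.75; Q2=8.75, Q1=5.25; dissipated=12.150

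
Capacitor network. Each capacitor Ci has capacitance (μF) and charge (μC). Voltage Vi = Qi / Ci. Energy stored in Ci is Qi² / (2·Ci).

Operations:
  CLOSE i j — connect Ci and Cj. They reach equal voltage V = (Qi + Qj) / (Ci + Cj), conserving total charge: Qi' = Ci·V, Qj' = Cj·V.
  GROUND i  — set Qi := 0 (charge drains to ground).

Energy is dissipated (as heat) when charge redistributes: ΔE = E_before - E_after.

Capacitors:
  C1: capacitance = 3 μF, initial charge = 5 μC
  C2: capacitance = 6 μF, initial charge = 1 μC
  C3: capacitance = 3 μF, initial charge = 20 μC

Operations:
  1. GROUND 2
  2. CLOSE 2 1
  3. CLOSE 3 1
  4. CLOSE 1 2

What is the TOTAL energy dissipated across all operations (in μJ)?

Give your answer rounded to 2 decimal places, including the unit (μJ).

Initial: C1(3μF, Q=5μC, V=1.67V), C2(6μF, Q=1μC, V=0.17V), C3(3μF, Q=20μC, V=6.67V)
Op 1: GROUND 2: Q2=0; energy lost=0.083
Op 2: CLOSE 2-1: Q_total=5.00, C_total=9.00, V=0.56; Q2=3.33, Q1=1.67; dissipated=2.778
Op 3: CLOSE 3-1: Q_total=21.67, C_total=6.00, V=3.61; Q3=10.83, Q1=10.83; dissipated=28.009
Op 4: CLOSE 1-2: Q_total=14.17, C_total=9.00, V=1.57; Q1=4.72, Q2=9.44; dissipated=9.336
Total dissipated: 40.207 μJ

Answer: 40.21 μJ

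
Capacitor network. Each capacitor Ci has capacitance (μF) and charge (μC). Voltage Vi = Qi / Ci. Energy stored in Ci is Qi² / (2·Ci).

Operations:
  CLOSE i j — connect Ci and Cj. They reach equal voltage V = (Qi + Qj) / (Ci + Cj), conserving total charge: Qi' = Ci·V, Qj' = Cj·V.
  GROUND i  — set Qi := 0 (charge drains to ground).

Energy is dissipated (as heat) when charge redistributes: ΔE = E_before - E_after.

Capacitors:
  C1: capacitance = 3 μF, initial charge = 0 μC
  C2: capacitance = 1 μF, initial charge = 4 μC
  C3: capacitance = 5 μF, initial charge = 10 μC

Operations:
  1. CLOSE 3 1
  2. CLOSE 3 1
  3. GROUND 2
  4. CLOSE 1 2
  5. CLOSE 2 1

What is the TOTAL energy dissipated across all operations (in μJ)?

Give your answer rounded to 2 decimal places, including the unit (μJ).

Answer: 12.34 μJ

Derivation:
Initial: C1(3μF, Q=0μC, V=0.00V), C2(1μF, Q=4μC, V=4.00V), C3(5μF, Q=10μC, V=2.00V)
Op 1: CLOSE 3-1: Q_total=10.00, C_total=8.00, V=1.25; Q3=6.25, Q1=3.75; dissipated=3.750
Op 2: CLOSE 3-1: Q_total=10.00, C_total=8.00, V=1.25; Q3=6.25, Q1=3.75; dissipated=0.000
Op 3: GROUND 2: Q2=0; energy lost=8.000
Op 4: CLOSE 1-2: Q_total=3.75, C_total=4.00, V=0.94; Q1=2.81, Q2=0.94; dissipated=0.586
Op 5: CLOSE 2-1: Q_total=3.75, C_total=4.00, V=0.94; Q2=0.94, Q1=2.81; dissipated=0.000
Total dissipated: 12.336 μJ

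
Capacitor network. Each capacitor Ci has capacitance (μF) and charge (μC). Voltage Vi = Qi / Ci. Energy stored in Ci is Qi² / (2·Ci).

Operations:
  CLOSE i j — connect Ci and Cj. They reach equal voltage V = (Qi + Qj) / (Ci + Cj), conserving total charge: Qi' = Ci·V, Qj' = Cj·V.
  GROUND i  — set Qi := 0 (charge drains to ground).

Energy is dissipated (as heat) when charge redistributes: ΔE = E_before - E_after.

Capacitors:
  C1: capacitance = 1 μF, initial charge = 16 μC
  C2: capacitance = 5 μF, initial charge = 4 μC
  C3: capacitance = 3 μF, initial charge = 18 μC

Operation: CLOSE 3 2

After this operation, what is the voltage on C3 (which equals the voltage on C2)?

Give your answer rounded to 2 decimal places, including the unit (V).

Initial: C1(1μF, Q=16μC, V=16.00V), C2(5μF, Q=4μC, V=0.80V), C3(3μF, Q=18μC, V=6.00V)
Op 1: CLOSE 3-2: Q_total=22.00, C_total=8.00, V=2.75; Q3=8.25, Q2=13.75; dissipated=25.350

Answer: 2.75 V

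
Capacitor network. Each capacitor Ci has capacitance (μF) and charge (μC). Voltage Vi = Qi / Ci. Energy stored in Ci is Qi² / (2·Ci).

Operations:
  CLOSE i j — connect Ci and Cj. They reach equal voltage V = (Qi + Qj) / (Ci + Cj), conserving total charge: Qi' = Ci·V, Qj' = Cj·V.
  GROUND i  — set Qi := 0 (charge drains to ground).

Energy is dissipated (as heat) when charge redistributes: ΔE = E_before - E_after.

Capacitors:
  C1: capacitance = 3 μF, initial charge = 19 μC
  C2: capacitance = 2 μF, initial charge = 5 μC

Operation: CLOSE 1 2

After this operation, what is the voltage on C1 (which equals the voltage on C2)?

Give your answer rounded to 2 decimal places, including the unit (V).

Answer: 4.80 V

Derivation:
Initial: C1(3μF, Q=19μC, V=6.33V), C2(2μF, Q=5μC, V=2.50V)
Op 1: CLOSE 1-2: Q_total=24.00, C_total=5.00, V=4.80; Q1=14.40, Q2=9.60; dissipated=8.817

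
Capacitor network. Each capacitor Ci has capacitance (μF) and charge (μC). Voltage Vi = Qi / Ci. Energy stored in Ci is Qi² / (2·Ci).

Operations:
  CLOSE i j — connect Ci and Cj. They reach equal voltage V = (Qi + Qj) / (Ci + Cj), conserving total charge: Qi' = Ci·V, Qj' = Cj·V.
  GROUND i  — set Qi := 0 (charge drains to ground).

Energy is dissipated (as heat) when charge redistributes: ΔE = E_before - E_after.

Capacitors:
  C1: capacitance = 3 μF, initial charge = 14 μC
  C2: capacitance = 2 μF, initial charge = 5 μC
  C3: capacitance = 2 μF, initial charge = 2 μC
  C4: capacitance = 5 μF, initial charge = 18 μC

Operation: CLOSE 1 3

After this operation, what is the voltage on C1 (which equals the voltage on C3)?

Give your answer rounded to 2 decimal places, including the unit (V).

Answer: 3.20 V

Derivation:
Initial: C1(3μF, Q=14μC, V=4.67V), C2(2μF, Q=5μC, V=2.50V), C3(2μF, Q=2μC, V=1.00V), C4(5μF, Q=18μC, V=3.60V)
Op 1: CLOSE 1-3: Q_total=16.00, C_total=5.00, V=3.20; Q1=9.60, Q3=6.40; dissipated=8.067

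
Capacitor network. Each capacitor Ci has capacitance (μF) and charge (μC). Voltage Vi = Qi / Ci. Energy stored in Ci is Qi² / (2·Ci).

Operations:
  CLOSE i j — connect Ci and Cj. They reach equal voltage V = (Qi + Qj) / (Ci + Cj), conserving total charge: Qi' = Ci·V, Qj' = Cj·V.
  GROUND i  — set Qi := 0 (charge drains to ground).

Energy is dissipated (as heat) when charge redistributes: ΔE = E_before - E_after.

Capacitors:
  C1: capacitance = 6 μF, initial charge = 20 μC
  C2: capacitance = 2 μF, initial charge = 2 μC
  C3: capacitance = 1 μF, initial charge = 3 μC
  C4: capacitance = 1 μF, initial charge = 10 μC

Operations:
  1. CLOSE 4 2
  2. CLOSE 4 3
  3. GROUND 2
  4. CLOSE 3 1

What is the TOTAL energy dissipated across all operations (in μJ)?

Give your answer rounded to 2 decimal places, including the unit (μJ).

Initial: C1(6μF, Q=20μC, V=3.33V), C2(2μF, Q=2μC, V=1.00V), C3(1μF, Q=3μC, V=3.00V), C4(1μF, Q=10μC, V=10.00V)
Op 1: CLOSE 4-2: Q_total=12.00, C_total=3.00, V=4.00; Q4=4.00, Q2=8.00; dissipated=27.000
Op 2: CLOSE 4-3: Q_total=7.00, C_total=2.00, V=3.50; Q4=3.50, Q3=3.50; dissipated=0.250
Op 3: GROUND 2: Q2=0; energy lost=16.000
Op 4: CLOSE 3-1: Q_total=23.50, C_total=7.00, V=3.36; Q3=3.36, Q1=20.14; dissipated=0.012
Total dissipated: 43.262 μJ

Answer: 43.26 μJ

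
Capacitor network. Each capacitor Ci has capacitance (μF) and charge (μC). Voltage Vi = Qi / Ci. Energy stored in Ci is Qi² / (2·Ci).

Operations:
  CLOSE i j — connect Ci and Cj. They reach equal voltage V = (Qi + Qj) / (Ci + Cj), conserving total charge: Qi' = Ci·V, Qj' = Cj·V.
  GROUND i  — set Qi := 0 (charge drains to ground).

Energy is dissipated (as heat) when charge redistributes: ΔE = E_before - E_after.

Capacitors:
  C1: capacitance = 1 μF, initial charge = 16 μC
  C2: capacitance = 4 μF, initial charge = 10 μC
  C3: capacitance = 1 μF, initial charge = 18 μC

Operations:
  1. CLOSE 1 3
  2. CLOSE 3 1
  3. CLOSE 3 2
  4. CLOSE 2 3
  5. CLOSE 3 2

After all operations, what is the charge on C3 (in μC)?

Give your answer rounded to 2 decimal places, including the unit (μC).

Answer: 5.40 μC

Derivation:
Initial: C1(1μF, Q=16μC, V=16.00V), C2(4μF, Q=10μC, V=2.50V), C3(1μF, Q=18μC, V=18.00V)
Op 1: CLOSE 1-3: Q_total=34.00, C_total=2.00, V=17.00; Q1=17.00, Q3=17.00; dissipated=1.000
Op 2: CLOSE 3-1: Q_total=34.00, C_total=2.00, V=17.00; Q3=17.00, Q1=17.00; dissipated=0.000
Op 3: CLOSE 3-2: Q_total=27.00, C_total=5.00, V=5.40; Q3=5.40, Q2=21.60; dissipated=84.100
Op 4: CLOSE 2-3: Q_total=27.00, C_total=5.00, V=5.40; Q2=21.60, Q3=5.40; dissipated=0.000
Op 5: CLOSE 3-2: Q_total=27.00, C_total=5.00, V=5.40; Q3=5.40, Q2=21.60; dissipated=0.000
Final charges: Q1=17.00, Q2=21.60, Q3=5.40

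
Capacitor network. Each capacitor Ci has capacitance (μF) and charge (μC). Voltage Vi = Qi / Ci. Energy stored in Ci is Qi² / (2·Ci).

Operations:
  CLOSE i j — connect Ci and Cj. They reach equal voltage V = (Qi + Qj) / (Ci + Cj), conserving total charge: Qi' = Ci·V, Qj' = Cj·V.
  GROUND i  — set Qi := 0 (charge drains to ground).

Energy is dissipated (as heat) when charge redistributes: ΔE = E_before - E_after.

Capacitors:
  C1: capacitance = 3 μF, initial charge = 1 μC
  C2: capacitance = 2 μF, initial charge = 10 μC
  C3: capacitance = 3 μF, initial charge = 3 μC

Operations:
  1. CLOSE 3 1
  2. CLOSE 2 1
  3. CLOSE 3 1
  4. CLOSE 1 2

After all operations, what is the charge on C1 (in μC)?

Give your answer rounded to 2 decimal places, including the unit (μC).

Answer: 5.64 μC

Derivation:
Initial: C1(3μF, Q=1μC, V=0.33V), C2(2μF, Q=10μC, V=5.00V), C3(3μF, Q=3μC, V=1.00V)
Op 1: CLOSE 3-1: Q_total=4.00, C_total=6.00, V=0.67; Q3=2.00, Q1=2.00; dissipated=0.333
Op 2: CLOSE 2-1: Q_total=12.00, C_total=5.00, V=2.40; Q2=4.80, Q1=7.20; dissipated=11.267
Op 3: CLOSE 3-1: Q_total=9.20, C_total=6.00, V=1.53; Q3=4.60, Q1=4.60; dissipated=2.253
Op 4: CLOSE 1-2: Q_total=9.40, C_total=5.00, V=1.88; Q1=5.64, Q2=3.76; dissipated=0.451
Final charges: Q1=5.64, Q2=3.76, Q3=4.60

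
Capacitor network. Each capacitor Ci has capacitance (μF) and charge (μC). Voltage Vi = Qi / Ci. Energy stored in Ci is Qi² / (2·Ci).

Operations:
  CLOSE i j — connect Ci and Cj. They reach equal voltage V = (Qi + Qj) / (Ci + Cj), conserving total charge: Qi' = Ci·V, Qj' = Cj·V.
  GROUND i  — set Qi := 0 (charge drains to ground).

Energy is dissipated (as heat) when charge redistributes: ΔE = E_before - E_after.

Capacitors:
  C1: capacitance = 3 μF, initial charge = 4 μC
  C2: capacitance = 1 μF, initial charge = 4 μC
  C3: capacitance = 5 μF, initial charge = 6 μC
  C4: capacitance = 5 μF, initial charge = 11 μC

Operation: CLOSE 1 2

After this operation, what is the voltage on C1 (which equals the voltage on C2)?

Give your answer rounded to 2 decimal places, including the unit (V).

Answer: 2.00 V

Derivation:
Initial: C1(3μF, Q=4μC, V=1.33V), C2(1μF, Q=4μC, V=4.00V), C3(5μF, Q=6μC, V=1.20V), C4(5μF, Q=11μC, V=2.20V)
Op 1: CLOSE 1-2: Q_total=8.00, C_total=4.00, V=2.00; Q1=6.00, Q2=2.00; dissipated=2.667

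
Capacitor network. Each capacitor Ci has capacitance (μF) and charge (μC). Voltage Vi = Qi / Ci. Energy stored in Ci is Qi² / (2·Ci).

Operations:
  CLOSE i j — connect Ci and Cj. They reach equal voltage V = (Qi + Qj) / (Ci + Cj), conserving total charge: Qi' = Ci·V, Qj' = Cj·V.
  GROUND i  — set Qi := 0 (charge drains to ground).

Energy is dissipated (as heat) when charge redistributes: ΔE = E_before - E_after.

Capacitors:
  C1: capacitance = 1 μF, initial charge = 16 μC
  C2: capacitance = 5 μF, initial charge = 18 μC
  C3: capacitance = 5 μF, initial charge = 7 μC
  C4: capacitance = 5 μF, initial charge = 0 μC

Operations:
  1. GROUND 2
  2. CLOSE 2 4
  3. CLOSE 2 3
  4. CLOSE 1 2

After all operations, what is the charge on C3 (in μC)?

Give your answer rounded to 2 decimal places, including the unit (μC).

Answer: 3.50 μC

Derivation:
Initial: C1(1μF, Q=16μC, V=16.00V), C2(5μF, Q=18μC, V=3.60V), C3(5μF, Q=7μC, V=1.40V), C4(5μF, Q=0μC, V=0.00V)
Op 1: GROUND 2: Q2=0; energy lost=32.400
Op 2: CLOSE 2-4: Q_total=0.00, C_total=10.00, V=0.00; Q2=0.00, Q4=0.00; dissipated=0.000
Op 3: CLOSE 2-3: Q_total=7.00, C_total=10.00, V=0.70; Q2=3.50, Q3=3.50; dissipated=2.450
Op 4: CLOSE 1-2: Q_total=19.50, C_total=6.00, V=3.25; Q1=3.25, Q2=16.25; dissipated=97.537
Final charges: Q1=3.25, Q2=16.25, Q3=3.50, Q4=0.00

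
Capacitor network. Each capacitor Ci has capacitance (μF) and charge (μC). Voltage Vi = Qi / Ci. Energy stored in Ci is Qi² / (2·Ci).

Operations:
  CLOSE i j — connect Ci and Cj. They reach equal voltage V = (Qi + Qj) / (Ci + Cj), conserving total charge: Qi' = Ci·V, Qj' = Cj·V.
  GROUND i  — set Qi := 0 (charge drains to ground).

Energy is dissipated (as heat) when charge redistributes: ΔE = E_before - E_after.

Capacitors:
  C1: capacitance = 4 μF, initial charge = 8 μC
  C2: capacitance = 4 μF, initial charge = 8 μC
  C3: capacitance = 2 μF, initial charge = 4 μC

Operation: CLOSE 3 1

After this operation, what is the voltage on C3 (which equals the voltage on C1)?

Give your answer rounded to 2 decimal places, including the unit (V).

Answer: 2.00 V

Derivation:
Initial: C1(4μF, Q=8μC, V=2.00V), C2(4μF, Q=8μC, V=2.00V), C3(2μF, Q=4μC, V=2.00V)
Op 1: CLOSE 3-1: Q_total=12.00, C_total=6.00, V=2.00; Q3=4.00, Q1=8.00; dissipated=0.000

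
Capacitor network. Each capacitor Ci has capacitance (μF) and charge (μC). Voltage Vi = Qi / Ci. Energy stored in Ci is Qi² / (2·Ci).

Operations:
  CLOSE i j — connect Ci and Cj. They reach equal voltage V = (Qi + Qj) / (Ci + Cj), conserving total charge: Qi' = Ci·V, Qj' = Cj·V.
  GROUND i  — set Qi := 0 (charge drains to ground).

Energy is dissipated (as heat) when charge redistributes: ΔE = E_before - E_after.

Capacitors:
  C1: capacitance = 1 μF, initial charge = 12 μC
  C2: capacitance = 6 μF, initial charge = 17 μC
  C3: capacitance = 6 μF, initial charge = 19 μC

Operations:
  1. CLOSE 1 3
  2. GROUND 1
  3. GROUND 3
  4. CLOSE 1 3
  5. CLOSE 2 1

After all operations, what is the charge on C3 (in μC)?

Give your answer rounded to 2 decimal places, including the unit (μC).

Answer: 0.00 μC

Derivation:
Initial: C1(1μF, Q=12μC, V=12.00V), C2(6μF, Q=17μC, V=2.83V), C3(6μF, Q=19μC, V=3.17V)
Op 1: CLOSE 1-3: Q_total=31.00, C_total=7.00, V=4.43; Q1=4.43, Q3=26.57; dissipated=33.440
Op 2: GROUND 1: Q1=0; energy lost=9.806
Op 3: GROUND 3: Q3=0; energy lost=58.837
Op 4: CLOSE 1-3: Q_total=0.00, C_total=7.00, V=0.00; Q1=0.00, Q3=0.00; dissipated=0.000
Op 5: CLOSE 2-1: Q_total=17.00, C_total=7.00, V=2.43; Q2=14.57, Q1=2.43; dissipated=3.440
Final charges: Q1=2.43, Q2=14.57, Q3=0.00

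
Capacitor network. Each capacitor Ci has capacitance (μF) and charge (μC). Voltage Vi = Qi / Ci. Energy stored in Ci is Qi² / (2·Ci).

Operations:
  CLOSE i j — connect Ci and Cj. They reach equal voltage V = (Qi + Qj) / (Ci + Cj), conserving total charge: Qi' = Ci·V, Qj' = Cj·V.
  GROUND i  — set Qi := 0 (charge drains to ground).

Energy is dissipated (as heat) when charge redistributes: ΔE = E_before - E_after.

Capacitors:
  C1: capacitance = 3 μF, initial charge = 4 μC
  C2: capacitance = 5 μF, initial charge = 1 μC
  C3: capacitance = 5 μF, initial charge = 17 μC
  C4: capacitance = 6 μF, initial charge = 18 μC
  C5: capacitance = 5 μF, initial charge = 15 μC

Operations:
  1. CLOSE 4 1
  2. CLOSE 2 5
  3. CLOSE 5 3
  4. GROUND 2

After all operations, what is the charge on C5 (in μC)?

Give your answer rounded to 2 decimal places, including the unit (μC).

Answer: 12.50 μC

Derivation:
Initial: C1(3μF, Q=4μC, V=1.33V), C2(5μF, Q=1μC, V=0.20V), C3(5μF, Q=17μC, V=3.40V), C4(6μF, Q=18μC, V=3.00V), C5(5μF, Q=15μC, V=3.00V)
Op 1: CLOSE 4-1: Q_total=22.00, C_total=9.00, V=2.44; Q4=14.67, Q1=7.33; dissipated=2.778
Op 2: CLOSE 2-5: Q_total=16.00, C_total=10.00, V=1.60; Q2=8.00, Q5=8.00; dissipated=9.800
Op 3: CLOSE 5-3: Q_total=25.00, C_total=10.00, V=2.50; Q5=12.50, Q3=12.50; dissipated=4.050
Op 4: GROUND 2: Q2=0; energy lost=6.400
Final charges: Q1=7.33, Q2=0.00, Q3=12.50, Q4=14.67, Q5=12.50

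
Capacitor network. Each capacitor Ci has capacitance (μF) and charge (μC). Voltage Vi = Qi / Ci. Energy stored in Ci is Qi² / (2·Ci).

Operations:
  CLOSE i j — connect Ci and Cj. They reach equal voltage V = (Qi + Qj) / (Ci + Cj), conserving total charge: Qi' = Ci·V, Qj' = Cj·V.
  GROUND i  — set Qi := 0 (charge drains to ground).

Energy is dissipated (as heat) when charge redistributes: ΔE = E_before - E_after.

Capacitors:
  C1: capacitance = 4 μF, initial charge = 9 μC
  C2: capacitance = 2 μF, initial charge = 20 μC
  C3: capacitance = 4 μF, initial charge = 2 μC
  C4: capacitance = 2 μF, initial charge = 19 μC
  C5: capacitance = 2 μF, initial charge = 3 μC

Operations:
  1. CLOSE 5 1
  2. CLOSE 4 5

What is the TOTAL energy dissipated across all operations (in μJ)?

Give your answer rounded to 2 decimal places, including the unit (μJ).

Initial: C1(4μF, Q=9μC, V=2.25V), C2(2μF, Q=20μC, V=10.00V), C3(4μF, Q=2μC, V=0.50V), C4(2μF, Q=19μC, V=9.50V), C5(2μF, Q=3μC, V=1.50V)
Op 1: CLOSE 5-1: Q_total=12.00, C_total=6.00, V=2.00; Q5=4.00, Q1=8.00; dissipated=0.375
Op 2: CLOSE 4-5: Q_total=23.00, C_total=4.00, V=5.75; Q4=11.50, Q5=11.50; dissipated=28.125
Total dissipated: 28.500 μJ

Answer: 28.50 μJ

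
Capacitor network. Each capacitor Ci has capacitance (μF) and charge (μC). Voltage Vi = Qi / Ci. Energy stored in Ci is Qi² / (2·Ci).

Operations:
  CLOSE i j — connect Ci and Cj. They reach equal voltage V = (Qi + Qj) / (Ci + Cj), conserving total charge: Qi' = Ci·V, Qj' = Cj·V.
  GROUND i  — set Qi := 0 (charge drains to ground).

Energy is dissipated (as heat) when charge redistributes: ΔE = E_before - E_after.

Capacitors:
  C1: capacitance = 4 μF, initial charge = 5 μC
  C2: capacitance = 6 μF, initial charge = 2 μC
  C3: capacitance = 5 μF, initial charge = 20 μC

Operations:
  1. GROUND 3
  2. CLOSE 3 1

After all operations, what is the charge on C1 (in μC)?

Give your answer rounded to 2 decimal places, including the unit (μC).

Answer: 2.22 μC

Derivation:
Initial: C1(4μF, Q=5μC, V=1.25V), C2(6μF, Q=2μC, V=0.33V), C3(5μF, Q=20μC, V=4.00V)
Op 1: GROUND 3: Q3=0; energy lost=40.000
Op 2: CLOSE 3-1: Q_total=5.00, C_total=9.00, V=0.56; Q3=2.78, Q1=2.22; dissipated=1.736
Final charges: Q1=2.22, Q2=2.00, Q3=2.78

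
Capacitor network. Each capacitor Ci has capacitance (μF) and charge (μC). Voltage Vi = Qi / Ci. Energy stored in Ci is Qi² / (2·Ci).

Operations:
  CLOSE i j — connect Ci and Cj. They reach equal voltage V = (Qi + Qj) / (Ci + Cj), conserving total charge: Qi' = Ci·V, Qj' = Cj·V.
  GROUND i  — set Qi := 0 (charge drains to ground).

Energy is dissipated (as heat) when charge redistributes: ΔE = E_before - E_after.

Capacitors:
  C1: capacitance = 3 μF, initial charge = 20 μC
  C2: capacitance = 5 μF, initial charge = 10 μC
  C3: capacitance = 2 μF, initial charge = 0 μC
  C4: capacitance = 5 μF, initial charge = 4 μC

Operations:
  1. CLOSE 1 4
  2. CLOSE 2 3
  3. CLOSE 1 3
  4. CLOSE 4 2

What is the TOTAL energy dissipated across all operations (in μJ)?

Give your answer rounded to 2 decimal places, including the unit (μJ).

Initial: C1(3μF, Q=20μC, V=6.67V), C2(5μF, Q=10μC, V=2.00V), C3(2μF, Q=0μC, V=0.00V), C4(5μF, Q=4μC, V=0.80V)
Op 1: CLOSE 1-4: Q_total=24.00, C_total=8.00, V=3.00; Q1=9.00, Q4=15.00; dissipated=32.267
Op 2: CLOSE 2-3: Q_total=10.00, C_total=7.00, V=1.43; Q2=7.14, Q3=2.86; dissipated=2.857
Op 3: CLOSE 1-3: Q_total=11.86, C_total=5.00, V=2.37; Q1=7.11, Q3=4.74; dissipated=1.482
Op 4: CLOSE 4-2: Q_total=22.14, C_total=10.00, V=2.21; Q4=11.07, Q2=11.07; dissipated=3.087
Total dissipated: 39.692 μJ

Answer: 39.69 μJ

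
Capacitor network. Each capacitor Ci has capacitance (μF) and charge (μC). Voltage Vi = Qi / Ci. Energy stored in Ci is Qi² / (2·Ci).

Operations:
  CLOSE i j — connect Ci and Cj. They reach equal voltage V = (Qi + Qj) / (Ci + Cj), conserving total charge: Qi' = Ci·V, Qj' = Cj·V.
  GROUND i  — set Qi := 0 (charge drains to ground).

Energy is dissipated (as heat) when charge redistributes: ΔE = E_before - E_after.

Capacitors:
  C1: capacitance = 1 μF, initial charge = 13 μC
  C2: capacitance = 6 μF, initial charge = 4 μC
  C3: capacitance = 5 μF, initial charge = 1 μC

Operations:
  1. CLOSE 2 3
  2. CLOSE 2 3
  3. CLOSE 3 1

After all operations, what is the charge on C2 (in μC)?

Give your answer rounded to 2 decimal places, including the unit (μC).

Initial: C1(1μF, Q=13μC, V=13.00V), C2(6μF, Q=4μC, V=0.67V), C3(5μF, Q=1μC, V=0.20V)
Op 1: CLOSE 2-3: Q_total=5.00, C_total=11.00, V=0.45; Q2=2.73, Q3=2.27; dissipated=0.297
Op 2: CLOSE 2-3: Q_total=5.00, C_total=11.00, V=0.45; Q2=2.73, Q3=2.27; dissipated=0.000
Op 3: CLOSE 3-1: Q_total=15.27, C_total=6.00, V=2.55; Q3=12.73, Q1=2.55; dissipated=65.579
Final charges: Q1=2.55, Q2=2.73, Q3=12.73

Answer: 2.73 μC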